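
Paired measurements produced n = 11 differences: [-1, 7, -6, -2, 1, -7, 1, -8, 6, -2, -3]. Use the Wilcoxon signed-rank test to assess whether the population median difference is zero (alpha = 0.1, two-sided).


Step 1: Drop any zero differences (none here) and take |d_i|.
|d| = [1, 7, 6, 2, 1, 7, 1, 8, 6, 2, 3]
Step 2: Midrank |d_i| (ties get averaged ranks).
ranks: |1|->2, |7|->9.5, |6|->7.5, |2|->4.5, |1|->2, |7|->9.5, |1|->2, |8|->11, |6|->7.5, |2|->4.5, |3|->6
Step 3: Attach original signs; sum ranks with positive sign and with negative sign.
W+ = 9.5 + 2 + 2 + 7.5 = 21
W- = 2 + 7.5 + 4.5 + 9.5 + 11 + 4.5 + 6 = 45
(Check: W+ + W- = 66 should equal n(n+1)/2 = 66.)
Step 4: Test statistic W = min(W+, W-) = 21.
Step 5: Ties in |d|, so use the tie-corrected normal approximation.
        E[W] = n(n+1)/4 = 11*12/4 = 33.
        Tie groups: |d|=1 (t=3), |d|=2 (t=2), |d|=6 (t=2), |d|=7 (t=2); sum(t^3 - t) = 42.
        Var[W] = n(n+1)(2n+1)/24 - sum(t^3-t)/48 = 3036/24 - 42/48 = 125.625.
        z = (W - E[W]) / sqrt(Var[W]) = (21 - 33) / 11.2083 = -1.0706.
        Two-sided p = 2*Phi(z) = 0.284332.
Step 6: alpha = 0.1. fail to reject H0.

W+ = 21, W- = 45, W = min = 21, p = 0.284332, fail to reject H0.


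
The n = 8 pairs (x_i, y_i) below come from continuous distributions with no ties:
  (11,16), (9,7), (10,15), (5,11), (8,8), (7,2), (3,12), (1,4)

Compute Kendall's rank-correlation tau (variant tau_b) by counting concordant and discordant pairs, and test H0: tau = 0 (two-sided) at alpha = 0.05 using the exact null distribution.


Step 1: Enumerate the 28 unordered pairs (i,j) with i<j and classify each by sign(x_j-x_i) * sign(y_j-y_i).
  (1,2):dx=-2,dy=-9->C; (1,3):dx=-1,dy=-1->C; (1,4):dx=-6,dy=-5->C; (1,5):dx=-3,dy=-8->C
  (1,6):dx=-4,dy=-14->C; (1,7):dx=-8,dy=-4->C; (1,8):dx=-10,dy=-12->C; (2,3):dx=+1,dy=+8->C
  (2,4):dx=-4,dy=+4->D; (2,5):dx=-1,dy=+1->D; (2,6):dx=-2,dy=-5->C; (2,7):dx=-6,dy=+5->D
  (2,8):dx=-8,dy=-3->C; (3,4):dx=-5,dy=-4->C; (3,5):dx=-2,dy=-7->C; (3,6):dx=-3,dy=-13->C
  (3,7):dx=-7,dy=-3->C; (3,8):dx=-9,dy=-11->C; (4,5):dx=+3,dy=-3->D; (4,6):dx=+2,dy=-9->D
  (4,7):dx=-2,dy=+1->D; (4,8):dx=-4,dy=-7->C; (5,6):dx=-1,dy=-6->C; (5,7):dx=-5,dy=+4->D
  (5,8):dx=-7,dy=-4->C; (6,7):dx=-4,dy=+10->D; (6,8):dx=-6,dy=+2->D; (7,8):dx=-2,dy=-8->C
Step 2: C = 19, D = 9, total pairs = 28.
Step 3: tau = (C - D)/(n(n-1)/2) = (19 - 9)/28 = 0.357143.
Step 4: Exact two-sided p-value (enumerate n! = 40320 permutations of y under H0): p = 0.275099.
Step 5: alpha = 0.05. fail to reject H0.

tau_b = 0.3571 (C=19, D=9), p = 0.275099, fail to reject H0.


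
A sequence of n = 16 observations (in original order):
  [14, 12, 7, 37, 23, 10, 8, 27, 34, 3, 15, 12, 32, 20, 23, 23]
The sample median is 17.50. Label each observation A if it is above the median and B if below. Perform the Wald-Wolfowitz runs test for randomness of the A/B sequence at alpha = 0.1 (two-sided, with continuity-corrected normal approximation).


Step 1: Compute median = 17.50; label A = above, B = below.
Labels in order: BBBAABBAABBBAAAA  (n_A = 8, n_B = 8)
Step 2: Count runs R = 6.
Step 3: Under H0 (random ordering), E[R] = 2*n_A*n_B/(n_A+n_B) + 1 = 2*8*8/16 + 1 = 9.0000.
        Var[R] = 2*n_A*n_B*(2*n_A*n_B - n_A - n_B) / ((n_A+n_B)^2 * (n_A+n_B-1)) = 14336/3840 = 3.7333.
        SD[R] = 1.9322.
Step 4: Continuity-corrected z = (R + 0.5 - E[R]) / SD[R] = (6 + 0.5 - 9.0000) / 1.9322 = -1.2939.
Step 5: Two-sided p-value via normal approximation = 2*(1 - Phi(|z|)) = 0.195709.
Step 6: alpha = 0.1. fail to reject H0.

R = 6, z = -1.2939, p = 0.195709, fail to reject H0.


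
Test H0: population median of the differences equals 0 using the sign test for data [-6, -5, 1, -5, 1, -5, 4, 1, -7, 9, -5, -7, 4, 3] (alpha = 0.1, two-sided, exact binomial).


Step 1: Discard zero differences. Original n = 14; n_eff = number of nonzero differences = 14.
Nonzero differences (with sign): -6, -5, +1, -5, +1, -5, +4, +1, -7, +9, -5, -7, +4, +3
Step 2: Count signs: positive = 7, negative = 7.
Step 3: Under H0: P(positive) = 0.5, so the number of positives S ~ Bin(14, 0.5).
Step 4: Two-sided exact p-value = sum of Bin(14,0.5) probabilities at or below the observed probability = 1.000000.
Step 5: alpha = 0.1. fail to reject H0.

n_eff = 14, pos = 7, neg = 7, p = 1.000000, fail to reject H0.


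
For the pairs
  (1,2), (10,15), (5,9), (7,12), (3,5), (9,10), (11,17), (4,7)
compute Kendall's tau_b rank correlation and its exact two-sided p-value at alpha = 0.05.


Step 1: Enumerate the 28 unordered pairs (i,j) with i<j and classify each by sign(x_j-x_i) * sign(y_j-y_i).
  (1,2):dx=+9,dy=+13->C; (1,3):dx=+4,dy=+7->C; (1,4):dx=+6,dy=+10->C; (1,5):dx=+2,dy=+3->C
  (1,6):dx=+8,dy=+8->C; (1,7):dx=+10,dy=+15->C; (1,8):dx=+3,dy=+5->C; (2,3):dx=-5,dy=-6->C
  (2,4):dx=-3,dy=-3->C; (2,5):dx=-7,dy=-10->C; (2,6):dx=-1,dy=-5->C; (2,7):dx=+1,dy=+2->C
  (2,8):dx=-6,dy=-8->C; (3,4):dx=+2,dy=+3->C; (3,5):dx=-2,dy=-4->C; (3,6):dx=+4,dy=+1->C
  (3,7):dx=+6,dy=+8->C; (3,8):dx=-1,dy=-2->C; (4,5):dx=-4,dy=-7->C; (4,6):dx=+2,dy=-2->D
  (4,7):dx=+4,dy=+5->C; (4,8):dx=-3,dy=-5->C; (5,6):dx=+6,dy=+5->C; (5,7):dx=+8,dy=+12->C
  (5,8):dx=+1,dy=+2->C; (6,7):dx=+2,dy=+7->C; (6,8):dx=-5,dy=-3->C; (7,8):dx=-7,dy=-10->C
Step 2: C = 27, D = 1, total pairs = 28.
Step 3: tau = (C - D)/(n(n-1)/2) = (27 - 1)/28 = 0.928571.
Step 4: Exact two-sided p-value (enumerate n! = 40320 permutations of y under H0): p = 0.000397.
Step 5: alpha = 0.05. reject H0.

tau_b = 0.9286 (C=27, D=1), p = 0.000397, reject H0.


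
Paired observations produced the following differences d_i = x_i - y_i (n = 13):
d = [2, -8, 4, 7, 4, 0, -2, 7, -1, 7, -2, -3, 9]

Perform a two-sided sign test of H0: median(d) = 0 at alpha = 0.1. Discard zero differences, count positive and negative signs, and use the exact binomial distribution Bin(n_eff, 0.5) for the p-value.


Step 1: Discard zero differences. Original n = 13; n_eff = number of nonzero differences = 12.
Nonzero differences (with sign): +2, -8, +4, +7, +4, -2, +7, -1, +7, -2, -3, +9
Step 2: Count signs: positive = 7, negative = 5.
Step 3: Under H0: P(positive) = 0.5, so the number of positives S ~ Bin(12, 0.5).
Step 4: Two-sided exact p-value = sum of Bin(12,0.5) probabilities at or below the observed probability = 0.774414.
Step 5: alpha = 0.1. fail to reject H0.

n_eff = 12, pos = 7, neg = 5, p = 0.774414, fail to reject H0.


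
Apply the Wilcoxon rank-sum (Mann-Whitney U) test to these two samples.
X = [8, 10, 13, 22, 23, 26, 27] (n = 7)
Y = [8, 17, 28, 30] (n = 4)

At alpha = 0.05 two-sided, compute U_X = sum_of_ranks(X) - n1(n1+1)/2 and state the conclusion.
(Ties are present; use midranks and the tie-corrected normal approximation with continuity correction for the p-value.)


Step 1: Combine and sort all 11 observations; assign midranks.
sorted (value, group): (8,X), (8,Y), (10,X), (13,X), (17,Y), (22,X), (23,X), (26,X), (27,X), (28,Y), (30,Y)
ranks: 8->1.5, 8->1.5, 10->3, 13->4, 17->5, 22->6, 23->7, 26->8, 27->9, 28->10, 30->11
Step 2: Rank sum for X: R1 = 1.5 + 3 + 4 + 6 + 7 + 8 + 9 = 38.5.
Step 3: U_X = R1 - n1(n1+1)/2 = 38.5 - 7*8/2 = 38.5 - 28 = 10.5.
       U_Y = n1*n2 - U_X = 28 - 10.5 = 17.5.
Step 4: Ties are present, so use the tie-corrected normal approximation (with continuity correction) for the p-value.
Step 5: p-value = 0.569872; compare to alpha = 0.05. fail to reject H0.

U_X = 10.5, p = 0.569872, fail to reject H0 at alpha = 0.05.


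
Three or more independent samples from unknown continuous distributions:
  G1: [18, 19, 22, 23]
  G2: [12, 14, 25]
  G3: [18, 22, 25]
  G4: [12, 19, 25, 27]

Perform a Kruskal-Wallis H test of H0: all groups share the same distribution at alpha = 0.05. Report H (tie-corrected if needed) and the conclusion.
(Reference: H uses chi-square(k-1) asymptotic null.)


Step 1: Combine all N = 14 observations and assign midranks.
sorted (value, group, rank): (12,G2,1.5), (12,G4,1.5), (14,G2,3), (18,G1,4.5), (18,G3,4.5), (19,G1,6.5), (19,G4,6.5), (22,G1,8.5), (22,G3,8.5), (23,G1,10), (25,G2,12), (25,G3,12), (25,G4,12), (27,G4,14)
Step 2: Sum ranks within each group.
R_1 = 29.5 (n_1 = 4)
R_2 = 16.5 (n_2 = 3)
R_3 = 25 (n_3 = 3)
R_4 = 34 (n_4 = 4)
Step 3: H = 12/(N(N+1)) * sum(R_i^2/n_i) - 3(N+1)
     = 12/(14*15) * (29.5^2/4 + 16.5^2/3 + 25^2/3 + 34^2/4) - 3*15
     = 0.057143 * 805.646 - 45
     = 1.036905.
Step 4: Ties present; correction factor C = 1 - 48/(14^3 - 14) = 0.982418. Corrected H = 1.036905 / 0.982418 = 1.055462.
Step 5: Under H0, H ~ chi^2(3); p-value = 0.787835.
Step 6: alpha = 0.05. fail to reject H0.

H = 1.0555, df = 3, p = 0.787835, fail to reject H0.


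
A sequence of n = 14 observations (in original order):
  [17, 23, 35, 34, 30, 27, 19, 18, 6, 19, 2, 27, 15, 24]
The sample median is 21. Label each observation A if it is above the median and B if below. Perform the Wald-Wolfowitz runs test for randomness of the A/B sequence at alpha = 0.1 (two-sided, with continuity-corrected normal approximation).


Step 1: Compute median = 21; label A = above, B = below.
Labels in order: BAAAAABBBBBABA  (n_A = 7, n_B = 7)
Step 2: Count runs R = 6.
Step 3: Under H0 (random ordering), E[R] = 2*n_A*n_B/(n_A+n_B) + 1 = 2*7*7/14 + 1 = 8.0000.
        Var[R] = 2*n_A*n_B*(2*n_A*n_B - n_A - n_B) / ((n_A+n_B)^2 * (n_A+n_B-1)) = 8232/2548 = 3.2308.
        SD[R] = 1.7974.
Step 4: Continuity-corrected z = (R + 0.5 - E[R]) / SD[R] = (6 + 0.5 - 8.0000) / 1.7974 = -0.8345.
Step 5: Two-sided p-value via normal approximation = 2*(1 - Phi(|z|)) = 0.403986.
Step 6: alpha = 0.1. fail to reject H0.

R = 6, z = -0.8345, p = 0.403986, fail to reject H0.


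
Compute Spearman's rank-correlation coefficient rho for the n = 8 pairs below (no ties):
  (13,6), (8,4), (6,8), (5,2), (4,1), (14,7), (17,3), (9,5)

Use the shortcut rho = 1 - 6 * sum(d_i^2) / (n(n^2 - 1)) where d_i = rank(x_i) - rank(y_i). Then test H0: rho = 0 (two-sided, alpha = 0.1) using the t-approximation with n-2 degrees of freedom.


Step 1: Rank x and y separately (midranks; no ties here).
rank(x): 13->6, 8->4, 6->3, 5->2, 4->1, 14->7, 17->8, 9->5
rank(y): 6->6, 4->4, 8->8, 2->2, 1->1, 7->7, 3->3, 5->5
Step 2: d_i = R_x(i) - R_y(i); compute d_i^2.
  (6-6)^2=0, (4-4)^2=0, (3-8)^2=25, (2-2)^2=0, (1-1)^2=0, (7-7)^2=0, (8-3)^2=25, (5-5)^2=0
sum(d^2) = 50.
Step 3: rho = 1 - 6*50 / (8*(8^2 - 1)) = 1 - 300/504 = 0.404762.
Step 4: Under H0, t = rho * sqrt((n-2)/(1-rho^2)) = 1.0842 ~ t(6).
Step 5: Two-sided p-value from the t-distribution with 6 df = 0.319889.
Step 6: alpha = 0.1. fail to reject H0.

rho = 0.4048, p = 0.319889, fail to reject H0 at alpha = 0.1.


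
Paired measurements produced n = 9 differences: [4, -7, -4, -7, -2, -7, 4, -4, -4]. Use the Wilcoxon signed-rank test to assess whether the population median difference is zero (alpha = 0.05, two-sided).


Step 1: Drop any zero differences (none here) and take |d_i|.
|d| = [4, 7, 4, 7, 2, 7, 4, 4, 4]
Step 2: Midrank |d_i| (ties get averaged ranks).
ranks: |4|->4, |7|->8, |4|->4, |7|->8, |2|->1, |7|->8, |4|->4, |4|->4, |4|->4
Step 3: Attach original signs; sum ranks with positive sign and with negative sign.
W+ = 4 + 4 = 8
W- = 8 + 4 + 8 + 1 + 8 + 4 + 4 = 37
(Check: W+ + W- = 45 should equal n(n+1)/2 = 45.)
Step 4: Test statistic W = min(W+, W-) = 8.
Step 5: Ties in |d|, so use the tie-corrected normal approximation.
        E[W] = n(n+1)/4 = 9*10/4 = 22.5.
        Tie groups: |d|=4 (t=5), |d|=7 (t=3); sum(t^3 - t) = 144.
        Var[W] = n(n+1)(2n+1)/24 - sum(t^3-t)/48 = 1710/24 - 144/48 = 68.25.
        z = (W - E[W]) / sqrt(Var[W]) = (8 - 22.5) / 8.2614 = -1.7552.
        Two-sided p = 2*Phi(z) = 0.079232.
Step 6: alpha = 0.05. fail to reject H0.

W+ = 8, W- = 37, W = min = 8, p = 0.079232, fail to reject H0.


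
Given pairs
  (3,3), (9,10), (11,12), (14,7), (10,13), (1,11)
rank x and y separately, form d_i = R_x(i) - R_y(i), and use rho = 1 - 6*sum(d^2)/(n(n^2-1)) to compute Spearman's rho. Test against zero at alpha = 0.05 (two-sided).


Step 1: Rank x and y separately (midranks; no ties here).
rank(x): 3->2, 9->3, 11->5, 14->6, 10->4, 1->1
rank(y): 3->1, 10->3, 12->5, 7->2, 13->6, 11->4
Step 2: d_i = R_x(i) - R_y(i); compute d_i^2.
  (2-1)^2=1, (3-3)^2=0, (5-5)^2=0, (6-2)^2=16, (4-6)^2=4, (1-4)^2=9
sum(d^2) = 30.
Step 3: rho = 1 - 6*30 / (6*(6^2 - 1)) = 1 - 180/210 = 0.142857.
Step 4: Under H0, t = rho * sqrt((n-2)/(1-rho^2)) = 0.2887 ~ t(4).
Step 5: Two-sided p-value from the t-distribution with 4 df = 0.787172.
Step 6: alpha = 0.05. fail to reject H0.

rho = 0.1429, p = 0.787172, fail to reject H0 at alpha = 0.05.


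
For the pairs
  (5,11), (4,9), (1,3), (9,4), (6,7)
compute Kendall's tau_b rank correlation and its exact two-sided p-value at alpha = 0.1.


Step 1: Enumerate the 10 unordered pairs (i,j) with i<j and classify each by sign(x_j-x_i) * sign(y_j-y_i).
  (1,2):dx=-1,dy=-2->C; (1,3):dx=-4,dy=-8->C; (1,4):dx=+4,dy=-7->D; (1,5):dx=+1,dy=-4->D
  (2,3):dx=-3,dy=-6->C; (2,4):dx=+5,dy=-5->D; (2,5):dx=+2,dy=-2->D; (3,4):dx=+8,dy=+1->C
  (3,5):dx=+5,dy=+4->C; (4,5):dx=-3,dy=+3->D
Step 2: C = 5, D = 5, total pairs = 10.
Step 3: tau = (C - D)/(n(n-1)/2) = (5 - 5)/10 = 0.000000.
Step 4: Exact two-sided p-value (enumerate n! = 120 permutations of y under H0): p = 1.000000.
Step 5: alpha = 0.1. fail to reject H0.

tau_b = 0.0000 (C=5, D=5), p = 1.000000, fail to reject H0.


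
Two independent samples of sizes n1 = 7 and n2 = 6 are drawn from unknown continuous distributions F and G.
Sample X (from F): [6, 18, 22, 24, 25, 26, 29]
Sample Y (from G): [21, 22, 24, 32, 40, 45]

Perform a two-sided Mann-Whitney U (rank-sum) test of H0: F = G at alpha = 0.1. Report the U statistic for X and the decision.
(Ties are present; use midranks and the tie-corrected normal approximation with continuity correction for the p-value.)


Step 1: Combine and sort all 13 observations; assign midranks.
sorted (value, group): (6,X), (18,X), (21,Y), (22,X), (22,Y), (24,X), (24,Y), (25,X), (26,X), (29,X), (32,Y), (40,Y), (45,Y)
ranks: 6->1, 18->2, 21->3, 22->4.5, 22->4.5, 24->6.5, 24->6.5, 25->8, 26->9, 29->10, 32->11, 40->12, 45->13
Step 2: Rank sum for X: R1 = 1 + 2 + 4.5 + 6.5 + 8 + 9 + 10 = 41.
Step 3: U_X = R1 - n1(n1+1)/2 = 41 - 7*8/2 = 41 - 28 = 13.
       U_Y = n1*n2 - U_X = 42 - 13 = 29.
Step 4: Ties are present, so use the tie-corrected normal approximation (with continuity correction) for the p-value.
Step 5: p-value = 0.282651; compare to alpha = 0.1. fail to reject H0.

U_X = 13, p = 0.282651, fail to reject H0 at alpha = 0.1.


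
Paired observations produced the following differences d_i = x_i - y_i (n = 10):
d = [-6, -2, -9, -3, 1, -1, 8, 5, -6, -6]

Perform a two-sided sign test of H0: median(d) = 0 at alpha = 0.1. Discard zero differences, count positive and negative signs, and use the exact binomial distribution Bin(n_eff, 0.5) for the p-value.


Step 1: Discard zero differences. Original n = 10; n_eff = number of nonzero differences = 10.
Nonzero differences (with sign): -6, -2, -9, -3, +1, -1, +8, +5, -6, -6
Step 2: Count signs: positive = 3, negative = 7.
Step 3: Under H0: P(positive) = 0.5, so the number of positives S ~ Bin(10, 0.5).
Step 4: Two-sided exact p-value = sum of Bin(10,0.5) probabilities at or below the observed probability = 0.343750.
Step 5: alpha = 0.1. fail to reject H0.

n_eff = 10, pos = 3, neg = 7, p = 0.343750, fail to reject H0.


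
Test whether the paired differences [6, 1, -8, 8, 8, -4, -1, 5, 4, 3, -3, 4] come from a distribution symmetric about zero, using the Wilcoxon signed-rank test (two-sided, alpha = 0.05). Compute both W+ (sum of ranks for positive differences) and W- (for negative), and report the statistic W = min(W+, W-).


Step 1: Drop any zero differences (none here) and take |d_i|.
|d| = [6, 1, 8, 8, 8, 4, 1, 5, 4, 3, 3, 4]
Step 2: Midrank |d_i| (ties get averaged ranks).
ranks: |6|->9, |1|->1.5, |8|->11, |8|->11, |8|->11, |4|->6, |1|->1.5, |5|->8, |4|->6, |3|->3.5, |3|->3.5, |4|->6
Step 3: Attach original signs; sum ranks with positive sign and with negative sign.
W+ = 9 + 1.5 + 11 + 11 + 8 + 6 + 3.5 + 6 = 56
W- = 11 + 6 + 1.5 + 3.5 = 22
(Check: W+ + W- = 78 should equal n(n+1)/2 = 78.)
Step 4: Test statistic W = min(W+, W-) = 22.
Step 5: Ties in |d|, so use the tie-corrected normal approximation.
        E[W] = n(n+1)/4 = 12*13/4 = 39.
        Tie groups: |d|=1 (t=2), |d|=3 (t=2), |d|=4 (t=3), |d|=8 (t=3); sum(t^3 - t) = 60.
        Var[W] = n(n+1)(2n+1)/24 - sum(t^3-t)/48 = 3900/24 - 60/48 = 161.25.
        z = (W - E[W]) / sqrt(Var[W]) = (22 - 39) / 12.6984 = -1.3387.
        Two-sided p = 2*Phi(z) = 0.180652.
Step 6: alpha = 0.05. fail to reject H0.

W+ = 56, W- = 22, W = min = 22, p = 0.180652, fail to reject H0.


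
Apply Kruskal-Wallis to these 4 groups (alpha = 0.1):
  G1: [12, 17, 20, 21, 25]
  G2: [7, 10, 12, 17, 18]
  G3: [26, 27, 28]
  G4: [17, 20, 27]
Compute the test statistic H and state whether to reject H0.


Step 1: Combine all N = 16 observations and assign midranks.
sorted (value, group, rank): (7,G2,1), (10,G2,2), (12,G1,3.5), (12,G2,3.5), (17,G1,6), (17,G2,6), (17,G4,6), (18,G2,8), (20,G1,9.5), (20,G4,9.5), (21,G1,11), (25,G1,12), (26,G3,13), (27,G3,14.5), (27,G4,14.5), (28,G3,16)
Step 2: Sum ranks within each group.
R_1 = 42 (n_1 = 5)
R_2 = 20.5 (n_2 = 5)
R_3 = 43.5 (n_3 = 3)
R_4 = 30 (n_4 = 3)
Step 3: H = 12/(N(N+1)) * sum(R_i^2/n_i) - 3(N+1)
     = 12/(16*17) * (42^2/5 + 20.5^2/5 + 43.5^2/3 + 30^2/3) - 3*17
     = 0.044118 * 1367.6 - 51
     = 9.335294.
Step 4: Ties present; correction factor C = 1 - 42/(16^3 - 16) = 0.989706. Corrected H = 9.335294 / 0.989706 = 9.432392.
Step 5: Under H0, H ~ chi^2(3); p-value = 0.024062.
Step 6: alpha = 0.1. reject H0.

H = 9.4324, df = 3, p = 0.024062, reject H0.


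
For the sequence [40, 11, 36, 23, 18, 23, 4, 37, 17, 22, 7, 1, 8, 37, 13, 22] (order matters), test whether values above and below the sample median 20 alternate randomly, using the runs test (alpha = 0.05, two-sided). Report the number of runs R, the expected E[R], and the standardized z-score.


Step 1: Compute median = 20; label A = above, B = below.
Labels in order: ABAABABABABBBABA  (n_A = 8, n_B = 8)
Step 2: Count runs R = 13.
Step 3: Under H0 (random ordering), E[R] = 2*n_A*n_B/(n_A+n_B) + 1 = 2*8*8/16 + 1 = 9.0000.
        Var[R] = 2*n_A*n_B*(2*n_A*n_B - n_A - n_B) / ((n_A+n_B)^2 * (n_A+n_B-1)) = 14336/3840 = 3.7333.
        SD[R] = 1.9322.
Step 4: Continuity-corrected z = (R - 0.5 - E[R]) / SD[R] = (13 - 0.5 - 9.0000) / 1.9322 = 1.8114.
Step 5: Two-sided p-value via normal approximation = 2*(1 - Phi(|z|)) = 0.070076.
Step 6: alpha = 0.05. fail to reject H0.

R = 13, z = 1.8114, p = 0.070076, fail to reject H0.


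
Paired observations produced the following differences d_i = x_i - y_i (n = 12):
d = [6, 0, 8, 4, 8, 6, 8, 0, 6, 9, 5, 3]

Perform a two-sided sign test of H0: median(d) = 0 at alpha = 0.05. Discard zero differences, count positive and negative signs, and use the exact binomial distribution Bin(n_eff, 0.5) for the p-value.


Step 1: Discard zero differences. Original n = 12; n_eff = number of nonzero differences = 10.
Nonzero differences (with sign): +6, +8, +4, +8, +6, +8, +6, +9, +5, +3
Step 2: Count signs: positive = 10, negative = 0.
Step 3: Under H0: P(positive) = 0.5, so the number of positives S ~ Bin(10, 0.5).
Step 4: Two-sided exact p-value = sum of Bin(10,0.5) probabilities at or below the observed probability = 0.001953.
Step 5: alpha = 0.05. reject H0.

n_eff = 10, pos = 10, neg = 0, p = 0.001953, reject H0.


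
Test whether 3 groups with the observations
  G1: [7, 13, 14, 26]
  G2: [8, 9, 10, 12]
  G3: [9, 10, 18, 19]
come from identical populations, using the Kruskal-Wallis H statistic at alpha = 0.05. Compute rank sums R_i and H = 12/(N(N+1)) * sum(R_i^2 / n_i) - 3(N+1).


Step 1: Combine all N = 12 observations and assign midranks.
sorted (value, group, rank): (7,G1,1), (8,G2,2), (9,G2,3.5), (9,G3,3.5), (10,G2,5.5), (10,G3,5.5), (12,G2,7), (13,G1,8), (14,G1,9), (18,G3,10), (19,G3,11), (26,G1,12)
Step 2: Sum ranks within each group.
R_1 = 30 (n_1 = 4)
R_2 = 18 (n_2 = 4)
R_3 = 30 (n_3 = 4)
Step 3: H = 12/(N(N+1)) * sum(R_i^2/n_i) - 3(N+1)
     = 12/(12*13) * (30^2/4 + 18^2/4 + 30^2/4) - 3*13
     = 0.076923 * 531 - 39
     = 1.846154.
Step 4: Ties present; correction factor C = 1 - 12/(12^3 - 12) = 0.993007. Corrected H = 1.846154 / 0.993007 = 1.859155.
Step 5: Under H0, H ~ chi^2(2); p-value = 0.394720.
Step 6: alpha = 0.05. fail to reject H0.

H = 1.8592, df = 2, p = 0.394720, fail to reject H0.


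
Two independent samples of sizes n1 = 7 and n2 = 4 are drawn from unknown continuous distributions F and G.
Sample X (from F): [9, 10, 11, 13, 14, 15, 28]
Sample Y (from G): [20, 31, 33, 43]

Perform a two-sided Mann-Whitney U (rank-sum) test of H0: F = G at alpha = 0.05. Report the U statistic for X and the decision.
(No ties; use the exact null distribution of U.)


Step 1: Combine and sort all 11 observations; assign midranks.
sorted (value, group): (9,X), (10,X), (11,X), (13,X), (14,X), (15,X), (20,Y), (28,X), (31,Y), (33,Y), (43,Y)
ranks: 9->1, 10->2, 11->3, 13->4, 14->5, 15->6, 20->7, 28->8, 31->9, 33->10, 43->11
Step 2: Rank sum for X: R1 = 1 + 2 + 3 + 4 + 5 + 6 + 8 = 29.
Step 3: U_X = R1 - n1(n1+1)/2 = 29 - 7*8/2 = 29 - 28 = 1.
       U_Y = n1*n2 - U_X = 28 - 1 = 27.
Step 4: No ties, so the exact null distribution of U (based on enumerating the C(11,7) = 330 equally likely rank assignments) gives the two-sided p-value.
Step 5: p-value = 0.012121; compare to alpha = 0.05. reject H0.

U_X = 1, p = 0.012121, reject H0 at alpha = 0.05.


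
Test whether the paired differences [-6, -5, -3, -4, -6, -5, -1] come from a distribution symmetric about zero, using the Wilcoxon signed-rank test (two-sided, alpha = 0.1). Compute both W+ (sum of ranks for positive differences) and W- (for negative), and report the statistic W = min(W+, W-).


Step 1: Drop any zero differences (none here) and take |d_i|.
|d| = [6, 5, 3, 4, 6, 5, 1]
Step 2: Midrank |d_i| (ties get averaged ranks).
ranks: |6|->6.5, |5|->4.5, |3|->2, |4|->3, |6|->6.5, |5|->4.5, |1|->1
Step 3: Attach original signs; sum ranks with positive sign and with negative sign.
W+ = 0 = 0
W- = 6.5 + 4.5 + 2 + 3 + 6.5 + 4.5 + 1 = 28
(Check: W+ + W- = 28 should equal n(n+1)/2 = 28.)
Step 4: Test statistic W = min(W+, W-) = 0.
Step 5: Ties in |d|, so use the tie-corrected normal approximation.
        E[W] = n(n+1)/4 = 7*8/4 = 14.
        Tie groups: |d|=5 (t=2), |d|=6 (t=2); sum(t^3 - t) = 12.
        Var[W] = n(n+1)(2n+1)/24 - sum(t^3-t)/48 = 840/24 - 12/48 = 34.75.
        z = (W - E[W]) / sqrt(Var[W]) = (0 - 14) / 5.8949 = -2.3749.
        Two-sided p = 2*Phi(z) = 0.017552.
Step 6: alpha = 0.1. reject H0.

W+ = 0, W- = 28, W = min = 0, p = 0.017552, reject H0.


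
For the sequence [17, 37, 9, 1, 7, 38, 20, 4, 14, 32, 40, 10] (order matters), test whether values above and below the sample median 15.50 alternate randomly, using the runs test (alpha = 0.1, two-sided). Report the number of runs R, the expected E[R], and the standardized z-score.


Step 1: Compute median = 15.50; label A = above, B = below.
Labels in order: AABBBAABBAAB  (n_A = 6, n_B = 6)
Step 2: Count runs R = 6.
Step 3: Under H0 (random ordering), E[R] = 2*n_A*n_B/(n_A+n_B) + 1 = 2*6*6/12 + 1 = 7.0000.
        Var[R] = 2*n_A*n_B*(2*n_A*n_B - n_A - n_B) / ((n_A+n_B)^2 * (n_A+n_B-1)) = 4320/1584 = 2.7273.
        SD[R] = 1.6514.
Step 4: Continuity-corrected z = (R + 0.5 - E[R]) / SD[R] = (6 + 0.5 - 7.0000) / 1.6514 = -0.3028.
Step 5: Two-sided p-value via normal approximation = 2*(1 - Phi(|z|)) = 0.762069.
Step 6: alpha = 0.1. fail to reject H0.

R = 6, z = -0.3028, p = 0.762069, fail to reject H0.


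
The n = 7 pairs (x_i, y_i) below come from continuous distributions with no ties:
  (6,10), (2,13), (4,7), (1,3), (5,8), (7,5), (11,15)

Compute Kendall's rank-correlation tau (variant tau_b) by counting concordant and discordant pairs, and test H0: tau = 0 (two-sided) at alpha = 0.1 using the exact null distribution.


Step 1: Enumerate the 21 unordered pairs (i,j) with i<j and classify each by sign(x_j-x_i) * sign(y_j-y_i).
  (1,2):dx=-4,dy=+3->D; (1,3):dx=-2,dy=-3->C; (1,4):dx=-5,dy=-7->C; (1,5):dx=-1,dy=-2->C
  (1,6):dx=+1,dy=-5->D; (1,7):dx=+5,dy=+5->C; (2,3):dx=+2,dy=-6->D; (2,4):dx=-1,dy=-10->C
  (2,5):dx=+3,dy=-5->D; (2,6):dx=+5,dy=-8->D; (2,7):dx=+9,dy=+2->C; (3,4):dx=-3,dy=-4->C
  (3,5):dx=+1,dy=+1->C; (3,6):dx=+3,dy=-2->D; (3,7):dx=+7,dy=+8->C; (4,5):dx=+4,dy=+5->C
  (4,6):dx=+6,dy=+2->C; (4,7):dx=+10,dy=+12->C; (5,6):dx=+2,dy=-3->D; (5,7):dx=+6,dy=+7->C
  (6,7):dx=+4,dy=+10->C
Step 2: C = 14, D = 7, total pairs = 21.
Step 3: tau = (C - D)/(n(n-1)/2) = (14 - 7)/21 = 0.333333.
Step 4: Exact two-sided p-value (enumerate n! = 5040 permutations of y under H0): p = 0.381349.
Step 5: alpha = 0.1. fail to reject H0.

tau_b = 0.3333 (C=14, D=7), p = 0.381349, fail to reject H0.


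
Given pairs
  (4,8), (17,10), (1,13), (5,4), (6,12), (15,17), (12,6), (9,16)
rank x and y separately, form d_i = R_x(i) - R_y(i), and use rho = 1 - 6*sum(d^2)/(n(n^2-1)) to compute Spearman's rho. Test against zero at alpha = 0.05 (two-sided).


Step 1: Rank x and y separately (midranks; no ties here).
rank(x): 4->2, 17->8, 1->1, 5->3, 6->4, 15->7, 12->6, 9->5
rank(y): 8->3, 10->4, 13->6, 4->1, 12->5, 17->8, 6->2, 16->7
Step 2: d_i = R_x(i) - R_y(i); compute d_i^2.
  (2-3)^2=1, (8-4)^2=16, (1-6)^2=25, (3-1)^2=4, (4-5)^2=1, (7-8)^2=1, (6-2)^2=16, (5-7)^2=4
sum(d^2) = 68.
Step 3: rho = 1 - 6*68 / (8*(8^2 - 1)) = 1 - 408/504 = 0.190476.
Step 4: Under H0, t = rho * sqrt((n-2)/(1-rho^2)) = 0.4753 ~ t(6).
Step 5: Two-sided p-value from the t-distribution with 6 df = 0.651401.
Step 6: alpha = 0.05. fail to reject H0.

rho = 0.1905, p = 0.651401, fail to reject H0 at alpha = 0.05.


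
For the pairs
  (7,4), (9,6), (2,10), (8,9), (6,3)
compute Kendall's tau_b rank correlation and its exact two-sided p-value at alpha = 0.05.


Step 1: Enumerate the 10 unordered pairs (i,j) with i<j and classify each by sign(x_j-x_i) * sign(y_j-y_i).
  (1,2):dx=+2,dy=+2->C; (1,3):dx=-5,dy=+6->D; (1,4):dx=+1,dy=+5->C; (1,5):dx=-1,dy=-1->C
  (2,3):dx=-7,dy=+4->D; (2,4):dx=-1,dy=+3->D; (2,5):dx=-3,dy=-3->C; (3,4):dx=+6,dy=-1->D
  (3,5):dx=+4,dy=-7->D; (4,5):dx=-2,dy=-6->C
Step 2: C = 5, D = 5, total pairs = 10.
Step 3: tau = (C - D)/(n(n-1)/2) = (5 - 5)/10 = 0.000000.
Step 4: Exact two-sided p-value (enumerate n! = 120 permutations of y under H0): p = 1.000000.
Step 5: alpha = 0.05. fail to reject H0.

tau_b = 0.0000 (C=5, D=5), p = 1.000000, fail to reject H0.


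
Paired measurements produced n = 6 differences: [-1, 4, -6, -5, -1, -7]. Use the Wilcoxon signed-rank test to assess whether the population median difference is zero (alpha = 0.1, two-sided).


Step 1: Drop any zero differences (none here) and take |d_i|.
|d| = [1, 4, 6, 5, 1, 7]
Step 2: Midrank |d_i| (ties get averaged ranks).
ranks: |1|->1.5, |4|->3, |6|->5, |5|->4, |1|->1.5, |7|->6
Step 3: Attach original signs; sum ranks with positive sign and with negative sign.
W+ = 3 = 3
W- = 1.5 + 5 + 4 + 1.5 + 6 = 18
(Check: W+ + W- = 21 should equal n(n+1)/2 = 21.)
Step 4: Test statistic W = min(W+, W-) = 3.
Step 5: Ties in |d|, so use the tie-corrected normal approximation.
        E[W] = n(n+1)/4 = 6*7/4 = 10.5.
        Tie groups: |d|=1 (t=2); sum(t^3 - t) = 6.
        Var[W] = n(n+1)(2n+1)/24 - sum(t^3-t)/48 = 546/24 - 6/48 = 22.625.
        z = (W - E[W]) / sqrt(Var[W]) = (3 - 10.5) / 4.7566 = -1.5768.
        Two-sided p = 2*Phi(z) = 0.114850.
Step 6: alpha = 0.1. fail to reject H0.

W+ = 3, W- = 18, W = min = 3, p = 0.114850, fail to reject H0.


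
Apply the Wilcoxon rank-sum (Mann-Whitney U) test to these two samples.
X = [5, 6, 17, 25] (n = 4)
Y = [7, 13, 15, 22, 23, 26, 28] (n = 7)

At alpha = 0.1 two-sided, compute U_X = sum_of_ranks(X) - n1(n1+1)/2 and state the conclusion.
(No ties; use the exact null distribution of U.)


Step 1: Combine and sort all 11 observations; assign midranks.
sorted (value, group): (5,X), (6,X), (7,Y), (13,Y), (15,Y), (17,X), (22,Y), (23,Y), (25,X), (26,Y), (28,Y)
ranks: 5->1, 6->2, 7->3, 13->4, 15->5, 17->6, 22->7, 23->8, 25->9, 26->10, 28->11
Step 2: Rank sum for X: R1 = 1 + 2 + 6 + 9 = 18.
Step 3: U_X = R1 - n1(n1+1)/2 = 18 - 4*5/2 = 18 - 10 = 8.
       U_Y = n1*n2 - U_X = 28 - 8 = 20.
Step 4: No ties, so the exact null distribution of U (based on enumerating the C(11,4) = 330 equally likely rank assignments) gives the two-sided p-value.
Step 5: p-value = 0.315152; compare to alpha = 0.1. fail to reject H0.

U_X = 8, p = 0.315152, fail to reject H0 at alpha = 0.1.


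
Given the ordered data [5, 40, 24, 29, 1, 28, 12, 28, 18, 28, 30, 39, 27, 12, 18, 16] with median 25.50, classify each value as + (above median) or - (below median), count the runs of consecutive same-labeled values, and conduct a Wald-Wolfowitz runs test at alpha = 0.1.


Step 1: Compute median = 25.50; label A = above, B = below.
Labels in order: BABABABABAAAABBB  (n_A = 8, n_B = 8)
Step 2: Count runs R = 11.
Step 3: Under H0 (random ordering), E[R] = 2*n_A*n_B/(n_A+n_B) + 1 = 2*8*8/16 + 1 = 9.0000.
        Var[R] = 2*n_A*n_B*(2*n_A*n_B - n_A - n_B) / ((n_A+n_B)^2 * (n_A+n_B-1)) = 14336/3840 = 3.7333.
        SD[R] = 1.9322.
Step 4: Continuity-corrected z = (R - 0.5 - E[R]) / SD[R] = (11 - 0.5 - 9.0000) / 1.9322 = 0.7763.
Step 5: Two-sided p-value via normal approximation = 2*(1 - Phi(|z|)) = 0.437558.
Step 6: alpha = 0.1. fail to reject H0.

R = 11, z = 0.7763, p = 0.437558, fail to reject H0.


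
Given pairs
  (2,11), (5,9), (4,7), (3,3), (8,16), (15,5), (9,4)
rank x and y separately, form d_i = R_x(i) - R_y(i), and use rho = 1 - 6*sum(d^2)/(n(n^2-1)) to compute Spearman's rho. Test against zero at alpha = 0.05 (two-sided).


Step 1: Rank x and y separately (midranks; no ties here).
rank(x): 2->1, 5->4, 4->3, 3->2, 8->5, 15->7, 9->6
rank(y): 11->6, 9->5, 7->4, 3->1, 16->7, 5->3, 4->2
Step 2: d_i = R_x(i) - R_y(i); compute d_i^2.
  (1-6)^2=25, (4-5)^2=1, (3-4)^2=1, (2-1)^2=1, (5-7)^2=4, (7-3)^2=16, (6-2)^2=16
sum(d^2) = 64.
Step 3: rho = 1 - 6*64 / (7*(7^2 - 1)) = 1 - 384/336 = -0.142857.
Step 4: Under H0, t = rho * sqrt((n-2)/(1-rho^2)) = -0.3227 ~ t(5).
Step 5: Two-sided p-value from the t-distribution with 5 df = 0.759945.
Step 6: alpha = 0.05. fail to reject H0.

rho = -0.1429, p = 0.759945, fail to reject H0 at alpha = 0.05.


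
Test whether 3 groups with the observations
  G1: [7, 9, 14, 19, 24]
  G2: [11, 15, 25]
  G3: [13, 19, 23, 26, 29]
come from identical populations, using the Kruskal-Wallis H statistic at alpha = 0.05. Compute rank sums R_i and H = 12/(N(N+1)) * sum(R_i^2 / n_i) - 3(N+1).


Step 1: Combine all N = 13 observations and assign midranks.
sorted (value, group, rank): (7,G1,1), (9,G1,2), (11,G2,3), (13,G3,4), (14,G1,5), (15,G2,6), (19,G1,7.5), (19,G3,7.5), (23,G3,9), (24,G1,10), (25,G2,11), (26,G3,12), (29,G3,13)
Step 2: Sum ranks within each group.
R_1 = 25.5 (n_1 = 5)
R_2 = 20 (n_2 = 3)
R_3 = 45.5 (n_3 = 5)
Step 3: H = 12/(N(N+1)) * sum(R_i^2/n_i) - 3(N+1)
     = 12/(13*14) * (25.5^2/5 + 20^2/3 + 45.5^2/5) - 3*14
     = 0.065934 * 677.433 - 42
     = 2.665934.
Step 4: Ties present; correction factor C = 1 - 6/(13^3 - 13) = 0.997253. Corrected H = 2.665934 / 0.997253 = 2.673278.
Step 5: Under H0, H ~ chi^2(2); p-value = 0.262727.
Step 6: alpha = 0.05. fail to reject H0.

H = 2.6733, df = 2, p = 0.262727, fail to reject H0.


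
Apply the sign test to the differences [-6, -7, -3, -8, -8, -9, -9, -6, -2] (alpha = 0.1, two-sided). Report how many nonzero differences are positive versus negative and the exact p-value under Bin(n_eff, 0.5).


Step 1: Discard zero differences. Original n = 9; n_eff = number of nonzero differences = 9.
Nonzero differences (with sign): -6, -7, -3, -8, -8, -9, -9, -6, -2
Step 2: Count signs: positive = 0, negative = 9.
Step 3: Under H0: P(positive) = 0.5, so the number of positives S ~ Bin(9, 0.5).
Step 4: Two-sided exact p-value = sum of Bin(9,0.5) probabilities at or below the observed probability = 0.003906.
Step 5: alpha = 0.1. reject H0.

n_eff = 9, pos = 0, neg = 9, p = 0.003906, reject H0.


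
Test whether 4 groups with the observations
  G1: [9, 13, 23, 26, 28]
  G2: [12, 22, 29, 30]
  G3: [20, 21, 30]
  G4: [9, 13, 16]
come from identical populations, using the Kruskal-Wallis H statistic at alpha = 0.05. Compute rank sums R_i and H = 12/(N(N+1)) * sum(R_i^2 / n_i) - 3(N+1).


Step 1: Combine all N = 15 observations and assign midranks.
sorted (value, group, rank): (9,G1,1.5), (9,G4,1.5), (12,G2,3), (13,G1,4.5), (13,G4,4.5), (16,G4,6), (20,G3,7), (21,G3,8), (22,G2,9), (23,G1,10), (26,G1,11), (28,G1,12), (29,G2,13), (30,G2,14.5), (30,G3,14.5)
Step 2: Sum ranks within each group.
R_1 = 39 (n_1 = 5)
R_2 = 39.5 (n_2 = 4)
R_3 = 29.5 (n_3 = 3)
R_4 = 12 (n_4 = 3)
Step 3: H = 12/(N(N+1)) * sum(R_i^2/n_i) - 3(N+1)
     = 12/(15*16) * (39^2/5 + 39.5^2/4 + 29.5^2/3 + 12^2/3) - 3*16
     = 0.050000 * 1032.35 - 48
     = 3.617292.
Step 4: Ties present; correction factor C = 1 - 18/(15^3 - 15) = 0.994643. Corrected H = 3.617292 / 0.994643 = 3.636774.
Step 5: Under H0, H ~ chi^2(3); p-value = 0.303451.
Step 6: alpha = 0.05. fail to reject H0.

H = 3.6368, df = 3, p = 0.303451, fail to reject H0.


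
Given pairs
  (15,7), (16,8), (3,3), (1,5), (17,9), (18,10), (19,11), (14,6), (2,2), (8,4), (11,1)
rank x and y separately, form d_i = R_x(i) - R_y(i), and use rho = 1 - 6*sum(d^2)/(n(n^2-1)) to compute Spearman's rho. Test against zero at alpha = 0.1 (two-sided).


Step 1: Rank x and y separately (midranks; no ties here).
rank(x): 15->7, 16->8, 3->3, 1->1, 17->9, 18->10, 19->11, 14->6, 2->2, 8->4, 11->5
rank(y): 7->7, 8->8, 3->3, 5->5, 9->9, 10->10, 11->11, 6->6, 2->2, 4->4, 1->1
Step 2: d_i = R_x(i) - R_y(i); compute d_i^2.
  (7-7)^2=0, (8-8)^2=0, (3-3)^2=0, (1-5)^2=16, (9-9)^2=0, (10-10)^2=0, (11-11)^2=0, (6-6)^2=0, (2-2)^2=0, (4-4)^2=0, (5-1)^2=16
sum(d^2) = 32.
Step 3: rho = 1 - 6*32 / (11*(11^2 - 1)) = 1 - 192/1320 = 0.854545.
Step 4: Under H0, t = rho * sqrt((n-2)/(1-rho^2)) = 4.9360 ~ t(9).
Step 5: Two-sided p-value from the t-distribution with 9 df = 0.000807.
Step 6: alpha = 0.1. reject H0.

rho = 0.8545, p = 0.000807, reject H0 at alpha = 0.1.


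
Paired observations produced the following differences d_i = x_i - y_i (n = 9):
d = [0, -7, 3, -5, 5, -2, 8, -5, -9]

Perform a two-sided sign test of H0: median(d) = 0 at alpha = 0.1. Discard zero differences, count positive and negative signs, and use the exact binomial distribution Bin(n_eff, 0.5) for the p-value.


Step 1: Discard zero differences. Original n = 9; n_eff = number of nonzero differences = 8.
Nonzero differences (with sign): -7, +3, -5, +5, -2, +8, -5, -9
Step 2: Count signs: positive = 3, negative = 5.
Step 3: Under H0: P(positive) = 0.5, so the number of positives S ~ Bin(8, 0.5).
Step 4: Two-sided exact p-value = sum of Bin(8,0.5) probabilities at or below the observed probability = 0.726562.
Step 5: alpha = 0.1. fail to reject H0.

n_eff = 8, pos = 3, neg = 5, p = 0.726562, fail to reject H0.


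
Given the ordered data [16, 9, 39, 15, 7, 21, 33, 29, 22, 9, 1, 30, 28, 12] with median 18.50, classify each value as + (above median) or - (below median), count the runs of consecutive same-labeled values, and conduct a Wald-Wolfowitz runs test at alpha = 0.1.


Step 1: Compute median = 18.50; label A = above, B = below.
Labels in order: BBABBAAAABBAAB  (n_A = 7, n_B = 7)
Step 2: Count runs R = 7.
Step 3: Under H0 (random ordering), E[R] = 2*n_A*n_B/(n_A+n_B) + 1 = 2*7*7/14 + 1 = 8.0000.
        Var[R] = 2*n_A*n_B*(2*n_A*n_B - n_A - n_B) / ((n_A+n_B)^2 * (n_A+n_B-1)) = 8232/2548 = 3.2308.
        SD[R] = 1.7974.
Step 4: Continuity-corrected z = (R + 0.5 - E[R]) / SD[R] = (7 + 0.5 - 8.0000) / 1.7974 = -0.2782.
Step 5: Two-sided p-value via normal approximation = 2*(1 - Phi(|z|)) = 0.780879.
Step 6: alpha = 0.1. fail to reject H0.

R = 7, z = -0.2782, p = 0.780879, fail to reject H0.


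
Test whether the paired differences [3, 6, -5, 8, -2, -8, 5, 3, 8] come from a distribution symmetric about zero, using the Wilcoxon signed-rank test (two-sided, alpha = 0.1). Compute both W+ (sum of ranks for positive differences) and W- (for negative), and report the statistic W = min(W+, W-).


Step 1: Drop any zero differences (none here) and take |d_i|.
|d| = [3, 6, 5, 8, 2, 8, 5, 3, 8]
Step 2: Midrank |d_i| (ties get averaged ranks).
ranks: |3|->2.5, |6|->6, |5|->4.5, |8|->8, |2|->1, |8|->8, |5|->4.5, |3|->2.5, |8|->8
Step 3: Attach original signs; sum ranks with positive sign and with negative sign.
W+ = 2.5 + 6 + 8 + 4.5 + 2.5 + 8 = 31.5
W- = 4.5 + 1 + 8 = 13.5
(Check: W+ + W- = 45 should equal n(n+1)/2 = 45.)
Step 4: Test statistic W = min(W+, W-) = 13.5.
Step 5: Ties in |d|, so use the tie-corrected normal approximation.
        E[W] = n(n+1)/4 = 9*10/4 = 22.5.
        Tie groups: |d|=3 (t=2), |d|=5 (t=2), |d|=8 (t=3); sum(t^3 - t) = 36.
        Var[W] = n(n+1)(2n+1)/24 - sum(t^3-t)/48 = 1710/24 - 36/48 = 70.5.
        z = (W - E[W]) / sqrt(Var[W]) = (13.5 - 22.5) / 8.3964 = -1.0719.
        Two-sided p = 2*Phi(z) = 0.283772.
Step 6: alpha = 0.1. fail to reject H0.

W+ = 31.5, W- = 13.5, W = min = 13.5, p = 0.283772, fail to reject H0.


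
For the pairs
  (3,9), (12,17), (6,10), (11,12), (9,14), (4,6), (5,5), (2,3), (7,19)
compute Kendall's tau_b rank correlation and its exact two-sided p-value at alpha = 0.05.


Step 1: Enumerate the 36 unordered pairs (i,j) with i<j and classify each by sign(x_j-x_i) * sign(y_j-y_i).
  (1,2):dx=+9,dy=+8->C; (1,3):dx=+3,dy=+1->C; (1,4):dx=+8,dy=+3->C; (1,5):dx=+6,dy=+5->C
  (1,6):dx=+1,dy=-3->D; (1,7):dx=+2,dy=-4->D; (1,8):dx=-1,dy=-6->C; (1,9):dx=+4,dy=+10->C
  (2,3):dx=-6,dy=-7->C; (2,4):dx=-1,dy=-5->C; (2,5):dx=-3,dy=-3->C; (2,6):dx=-8,dy=-11->C
  (2,7):dx=-7,dy=-12->C; (2,8):dx=-10,dy=-14->C; (2,9):dx=-5,dy=+2->D; (3,4):dx=+5,dy=+2->C
  (3,5):dx=+3,dy=+4->C; (3,6):dx=-2,dy=-4->C; (3,7):dx=-1,dy=-5->C; (3,8):dx=-4,dy=-7->C
  (3,9):dx=+1,dy=+9->C; (4,5):dx=-2,dy=+2->D; (4,6):dx=-7,dy=-6->C; (4,7):dx=-6,dy=-7->C
  (4,8):dx=-9,dy=-9->C; (4,9):dx=-4,dy=+7->D; (5,6):dx=-5,dy=-8->C; (5,7):dx=-4,dy=-9->C
  (5,8):dx=-7,dy=-11->C; (5,9):dx=-2,dy=+5->D; (6,7):dx=+1,dy=-1->D; (6,8):dx=-2,dy=-3->C
  (6,9):dx=+3,dy=+13->C; (7,8):dx=-3,dy=-2->C; (7,9):dx=+2,dy=+14->C; (8,9):dx=+5,dy=+16->C
Step 2: C = 29, D = 7, total pairs = 36.
Step 3: tau = (C - D)/(n(n-1)/2) = (29 - 7)/36 = 0.611111.
Step 4: Exact two-sided p-value (enumerate n! = 362880 permutations of y under H0): p = 0.024741.
Step 5: alpha = 0.05. reject H0.

tau_b = 0.6111 (C=29, D=7), p = 0.024741, reject H0.


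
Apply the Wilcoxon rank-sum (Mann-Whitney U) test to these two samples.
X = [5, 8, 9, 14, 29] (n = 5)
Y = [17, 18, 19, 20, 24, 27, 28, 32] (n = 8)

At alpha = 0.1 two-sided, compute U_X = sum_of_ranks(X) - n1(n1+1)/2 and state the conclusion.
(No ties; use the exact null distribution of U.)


Step 1: Combine and sort all 13 observations; assign midranks.
sorted (value, group): (5,X), (8,X), (9,X), (14,X), (17,Y), (18,Y), (19,Y), (20,Y), (24,Y), (27,Y), (28,Y), (29,X), (32,Y)
ranks: 5->1, 8->2, 9->3, 14->4, 17->5, 18->6, 19->7, 20->8, 24->9, 27->10, 28->11, 29->12, 32->13
Step 2: Rank sum for X: R1 = 1 + 2 + 3 + 4 + 12 = 22.
Step 3: U_X = R1 - n1(n1+1)/2 = 22 - 5*6/2 = 22 - 15 = 7.
       U_Y = n1*n2 - U_X = 40 - 7 = 33.
Step 4: No ties, so the exact null distribution of U (based on enumerating the C(13,5) = 1287 equally likely rank assignments) gives the two-sided p-value.
Step 5: p-value = 0.065268; compare to alpha = 0.1. reject H0.

U_X = 7, p = 0.065268, reject H0 at alpha = 0.1.


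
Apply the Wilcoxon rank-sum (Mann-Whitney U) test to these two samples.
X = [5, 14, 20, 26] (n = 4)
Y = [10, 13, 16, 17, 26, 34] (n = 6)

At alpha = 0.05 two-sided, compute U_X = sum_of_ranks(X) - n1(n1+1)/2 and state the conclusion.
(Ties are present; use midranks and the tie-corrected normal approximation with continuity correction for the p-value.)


Step 1: Combine and sort all 10 observations; assign midranks.
sorted (value, group): (5,X), (10,Y), (13,Y), (14,X), (16,Y), (17,Y), (20,X), (26,X), (26,Y), (34,Y)
ranks: 5->1, 10->2, 13->3, 14->4, 16->5, 17->6, 20->7, 26->8.5, 26->8.5, 34->10
Step 2: Rank sum for X: R1 = 1 + 4 + 7 + 8.5 = 20.5.
Step 3: U_X = R1 - n1(n1+1)/2 = 20.5 - 4*5/2 = 20.5 - 10 = 10.5.
       U_Y = n1*n2 - U_X = 24 - 10.5 = 13.5.
Step 4: Ties are present, so use the tie-corrected normal approximation (with continuity correction) for the p-value.
Step 5: p-value = 0.830664; compare to alpha = 0.05. fail to reject H0.

U_X = 10.5, p = 0.830664, fail to reject H0 at alpha = 0.05.
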